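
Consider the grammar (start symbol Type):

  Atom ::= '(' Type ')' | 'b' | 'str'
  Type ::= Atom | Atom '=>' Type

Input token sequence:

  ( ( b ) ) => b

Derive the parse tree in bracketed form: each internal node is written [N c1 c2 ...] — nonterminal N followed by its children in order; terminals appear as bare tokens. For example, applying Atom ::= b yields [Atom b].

[Type [Atom ( [Type [Atom ( [Type [Atom b]] )]] )] => [Type [Atom b]]]

Type
Atom => Type
( Type ) => Type
( Atom ) => Type
( ( Type ) ) => Type
( ( Atom ) ) => Type
( ( b ) ) => Type
( ( b ) ) => Atom
( ( b ) ) => b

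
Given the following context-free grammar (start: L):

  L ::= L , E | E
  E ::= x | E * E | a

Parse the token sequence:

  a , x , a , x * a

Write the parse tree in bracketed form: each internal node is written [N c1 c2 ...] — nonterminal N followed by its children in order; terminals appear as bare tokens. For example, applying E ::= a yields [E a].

[L [L [L [L [E a]] , [E x]] , [E a]] , [E [E x] * [E a]]]

L
L , E
L , E , E
L , E , E , E
E , E , E , E
a , E , E , E
a , x , E , E
a , x , a , E
a , x , a , E * E
a , x , a , x * E
a , x , a , x * a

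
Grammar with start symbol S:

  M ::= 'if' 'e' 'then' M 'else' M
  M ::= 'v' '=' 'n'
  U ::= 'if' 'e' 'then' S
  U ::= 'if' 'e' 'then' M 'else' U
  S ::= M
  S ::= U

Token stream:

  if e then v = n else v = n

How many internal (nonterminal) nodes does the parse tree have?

[S [M if e then [M v = n] else [M v = n]]]

4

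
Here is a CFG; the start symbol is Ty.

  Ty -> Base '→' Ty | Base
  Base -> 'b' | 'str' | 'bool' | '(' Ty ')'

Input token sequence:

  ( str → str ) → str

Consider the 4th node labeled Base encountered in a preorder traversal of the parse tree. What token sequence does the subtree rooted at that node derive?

str

[Ty [Base ( [Ty [Base str] → [Ty [Base str]]] )] → [Ty [Base str]]]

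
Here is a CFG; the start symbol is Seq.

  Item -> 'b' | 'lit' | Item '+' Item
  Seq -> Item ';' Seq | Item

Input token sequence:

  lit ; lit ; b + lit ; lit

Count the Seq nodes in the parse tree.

[Seq [Item lit] ; [Seq [Item lit] ; [Seq [Item [Item b] + [Item lit]] ; [Seq [Item lit]]]]]

4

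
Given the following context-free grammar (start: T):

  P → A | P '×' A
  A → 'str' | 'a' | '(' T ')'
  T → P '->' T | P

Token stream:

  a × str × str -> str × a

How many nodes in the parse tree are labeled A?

[T [P [P [P [A a]] × [A str]] × [A str]] -> [T [P [P [A str]] × [A a]]]]

5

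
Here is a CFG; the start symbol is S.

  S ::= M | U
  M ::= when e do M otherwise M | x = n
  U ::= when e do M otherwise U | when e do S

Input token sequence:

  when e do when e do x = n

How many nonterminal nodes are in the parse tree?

[S [U when e do [S [U when e do [S [M x = n]]]]]]

6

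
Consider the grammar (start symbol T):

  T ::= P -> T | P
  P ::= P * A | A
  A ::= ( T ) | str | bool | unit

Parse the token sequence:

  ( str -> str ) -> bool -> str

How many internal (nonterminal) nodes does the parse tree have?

15

[T [P [A ( [T [P [A str]] -> [T [P [A str]]]] )]] -> [T [P [A bool]] -> [T [P [A str]]]]]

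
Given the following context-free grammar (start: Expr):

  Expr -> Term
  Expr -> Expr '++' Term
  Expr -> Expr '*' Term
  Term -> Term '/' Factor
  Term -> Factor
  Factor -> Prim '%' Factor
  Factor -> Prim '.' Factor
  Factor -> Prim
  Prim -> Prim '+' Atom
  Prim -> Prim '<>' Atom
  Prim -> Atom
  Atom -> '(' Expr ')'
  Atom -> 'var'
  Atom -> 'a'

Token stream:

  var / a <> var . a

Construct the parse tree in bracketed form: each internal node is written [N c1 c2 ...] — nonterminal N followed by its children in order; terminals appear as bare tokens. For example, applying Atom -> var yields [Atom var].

[Expr [Term [Term [Factor [Prim [Atom var]]]] / [Factor [Prim [Prim [Atom a]] <> [Atom var]] . [Factor [Prim [Atom a]]]]]]

Expr
Term
Term / Factor
Factor / Factor
Prim / Factor
Atom / Factor
var / Factor
var / Prim . Factor
var / Prim <> Atom . Factor
var / Atom <> Atom . Factor
var / a <> Atom . Factor
var / a <> var . Factor
var / a <> var . Prim
var / a <> var . Atom
var / a <> var . a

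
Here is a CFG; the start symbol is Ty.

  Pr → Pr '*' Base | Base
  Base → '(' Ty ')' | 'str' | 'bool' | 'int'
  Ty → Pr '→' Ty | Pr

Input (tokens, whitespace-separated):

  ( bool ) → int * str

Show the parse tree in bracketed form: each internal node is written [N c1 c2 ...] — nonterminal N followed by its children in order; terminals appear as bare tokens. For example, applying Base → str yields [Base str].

[Ty [Pr [Base ( [Ty [Pr [Base bool]]] )]] → [Ty [Pr [Pr [Base int]] * [Base str]]]]

Ty
Pr → Ty
Base → Ty
( Ty ) → Ty
( Pr ) → Ty
( Base ) → Ty
( bool ) → Ty
( bool ) → Pr
( bool ) → Pr * Base
( bool ) → Base * Base
( bool ) → int * Base
( bool ) → int * str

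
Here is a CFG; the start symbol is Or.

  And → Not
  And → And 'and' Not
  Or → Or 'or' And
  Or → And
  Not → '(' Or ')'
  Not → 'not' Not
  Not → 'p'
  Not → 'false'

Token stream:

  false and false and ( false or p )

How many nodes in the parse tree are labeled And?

[Or [And [And [And [Not false]] and [Not false]] and [Not ( [Or [Or [And [Not false]]] or [And [Not p]]] )]]]

5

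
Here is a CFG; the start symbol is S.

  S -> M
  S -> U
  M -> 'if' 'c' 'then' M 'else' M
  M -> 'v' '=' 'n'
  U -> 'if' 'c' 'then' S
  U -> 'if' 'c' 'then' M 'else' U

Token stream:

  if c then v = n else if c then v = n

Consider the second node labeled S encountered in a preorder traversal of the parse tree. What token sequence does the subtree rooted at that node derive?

v = n

[S [U if c then [M v = n] else [U if c then [S [M v = n]]]]]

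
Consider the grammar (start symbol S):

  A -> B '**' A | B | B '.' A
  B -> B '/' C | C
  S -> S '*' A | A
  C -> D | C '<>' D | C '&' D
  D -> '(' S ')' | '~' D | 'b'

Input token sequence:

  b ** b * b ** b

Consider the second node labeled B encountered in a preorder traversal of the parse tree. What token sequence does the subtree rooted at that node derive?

b

[S [S [A [B [C [D b]]] ** [A [B [C [D b]]]]]] * [A [B [C [D b]]] ** [A [B [C [D b]]]]]]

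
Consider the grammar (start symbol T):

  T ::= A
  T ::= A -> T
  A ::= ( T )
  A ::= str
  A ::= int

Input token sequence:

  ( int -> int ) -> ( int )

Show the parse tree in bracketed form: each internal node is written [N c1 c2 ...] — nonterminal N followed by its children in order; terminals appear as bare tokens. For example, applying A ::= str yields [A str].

[T [A ( [T [A int] -> [T [A int]]] )] -> [T [A ( [T [A int]] )]]]

T
A -> T
( T ) -> T
( A -> T ) -> T
( int -> T ) -> T
( int -> A ) -> T
( int -> int ) -> T
( int -> int ) -> A
( int -> int ) -> ( T )
( int -> int ) -> ( A )
( int -> int ) -> ( int )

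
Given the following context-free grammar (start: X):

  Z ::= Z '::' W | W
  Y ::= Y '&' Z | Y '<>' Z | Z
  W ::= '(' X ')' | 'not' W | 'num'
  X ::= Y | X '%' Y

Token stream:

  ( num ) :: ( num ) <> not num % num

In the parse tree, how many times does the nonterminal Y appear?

5

[X [X [Y [Y [Z [Z [W ( [X [Y [Z [W num]]]] )]] :: [W ( [X [Y [Z [W num]]]] )]]] <> [Z [W not [W num]]]]] % [Y [Z [W num]]]]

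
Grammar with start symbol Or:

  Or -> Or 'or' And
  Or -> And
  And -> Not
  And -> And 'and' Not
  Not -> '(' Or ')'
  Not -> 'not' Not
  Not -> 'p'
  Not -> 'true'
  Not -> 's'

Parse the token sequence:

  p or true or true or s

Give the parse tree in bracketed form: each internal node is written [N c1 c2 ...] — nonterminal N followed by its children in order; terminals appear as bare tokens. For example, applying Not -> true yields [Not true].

Or
Or or And
Or or And or And
Or or And or And or And
And or And or And or And
Not or And or And or And
p or And or And or And
p or Not or And or And
p or true or And or And
p or true or Not or And
p or true or true or And
p or true or true or Not
p or true or true or s

[Or [Or [Or [Or [And [Not p]]] or [And [Not true]]] or [And [Not true]]] or [And [Not s]]]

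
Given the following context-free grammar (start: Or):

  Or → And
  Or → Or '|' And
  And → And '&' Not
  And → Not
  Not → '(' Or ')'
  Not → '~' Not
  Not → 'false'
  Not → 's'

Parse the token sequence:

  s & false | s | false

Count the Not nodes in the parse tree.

4

[Or [Or [Or [And [And [Not s]] & [Not false]]] | [And [Not s]]] | [And [Not false]]]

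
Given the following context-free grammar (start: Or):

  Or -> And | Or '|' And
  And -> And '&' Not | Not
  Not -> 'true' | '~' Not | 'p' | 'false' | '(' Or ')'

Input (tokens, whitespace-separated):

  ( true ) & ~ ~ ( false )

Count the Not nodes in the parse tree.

6

[Or [And [And [Not ( [Or [And [Not true]]] )]] & [Not ~ [Not ~ [Not ( [Or [And [Not false]]] )]]]]]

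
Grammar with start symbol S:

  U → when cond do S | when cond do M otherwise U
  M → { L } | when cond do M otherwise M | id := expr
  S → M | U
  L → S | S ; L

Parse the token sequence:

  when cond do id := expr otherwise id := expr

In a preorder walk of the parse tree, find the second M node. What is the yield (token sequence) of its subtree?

[S [M when cond do [M id := expr] otherwise [M id := expr]]]

id := expr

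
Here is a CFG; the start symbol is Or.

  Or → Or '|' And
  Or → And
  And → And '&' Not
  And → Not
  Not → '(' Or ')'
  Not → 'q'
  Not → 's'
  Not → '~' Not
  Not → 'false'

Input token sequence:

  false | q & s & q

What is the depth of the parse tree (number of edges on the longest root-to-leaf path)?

5

[Or [Or [And [Not false]]] | [And [And [And [Not q]] & [Not s]] & [Not q]]]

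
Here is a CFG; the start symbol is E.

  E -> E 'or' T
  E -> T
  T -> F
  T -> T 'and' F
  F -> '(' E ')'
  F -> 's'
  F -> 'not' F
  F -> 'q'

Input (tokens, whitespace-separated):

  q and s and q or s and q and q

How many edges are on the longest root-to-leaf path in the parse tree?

[E [E [T [T [T [F q]] and [F s]] and [F q]]] or [T [T [T [F s]] and [F q]] and [F q]]]

6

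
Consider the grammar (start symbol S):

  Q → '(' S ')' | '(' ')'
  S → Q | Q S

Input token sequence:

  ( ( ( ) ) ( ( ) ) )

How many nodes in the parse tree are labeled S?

5

[S [Q ( [S [Q ( [S [Q ( )]] )] [S [Q ( [S [Q ( )]] )]]] )]]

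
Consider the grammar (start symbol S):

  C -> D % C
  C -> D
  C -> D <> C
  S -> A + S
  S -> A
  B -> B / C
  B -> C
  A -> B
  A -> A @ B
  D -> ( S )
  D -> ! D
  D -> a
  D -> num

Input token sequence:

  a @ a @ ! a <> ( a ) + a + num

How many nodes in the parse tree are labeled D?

[S [A [A [A [B [C [D a]]]] @ [B [C [D a]]]] @ [B [C [D ! [D a]] <> [C [D ( [S [A [B [C [D a]]]]] )]]]]] + [S [A [B [C [D a]]]] + [S [A [B [C [D num]]]]]]]

8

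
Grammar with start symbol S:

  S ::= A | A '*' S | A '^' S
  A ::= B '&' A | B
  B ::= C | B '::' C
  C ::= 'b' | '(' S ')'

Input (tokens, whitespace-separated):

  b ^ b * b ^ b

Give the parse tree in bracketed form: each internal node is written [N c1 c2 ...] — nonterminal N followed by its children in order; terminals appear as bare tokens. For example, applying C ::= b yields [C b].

[S [A [B [C b]]] ^ [S [A [B [C b]]] * [S [A [B [C b]]] ^ [S [A [B [C b]]]]]]]

S
A ^ S
B ^ S
C ^ S
b ^ S
b ^ A * S
b ^ B * S
b ^ C * S
b ^ b * S
b ^ b * A ^ S
b ^ b * B ^ S
b ^ b * C ^ S
b ^ b * b ^ S
b ^ b * b ^ A
b ^ b * b ^ B
b ^ b * b ^ C
b ^ b * b ^ b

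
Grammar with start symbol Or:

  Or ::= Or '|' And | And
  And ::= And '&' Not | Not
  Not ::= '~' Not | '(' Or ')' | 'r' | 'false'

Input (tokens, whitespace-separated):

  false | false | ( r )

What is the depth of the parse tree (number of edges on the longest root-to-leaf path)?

[Or [Or [Or [And [Not false]]] | [And [Not false]]] | [And [Not ( [Or [And [Not r]]] )]]]

6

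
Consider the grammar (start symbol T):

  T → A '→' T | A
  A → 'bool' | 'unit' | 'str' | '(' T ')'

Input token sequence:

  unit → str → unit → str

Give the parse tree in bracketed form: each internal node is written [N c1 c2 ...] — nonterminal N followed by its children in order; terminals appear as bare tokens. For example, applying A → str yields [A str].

[T [A unit] → [T [A str] → [T [A unit] → [T [A str]]]]]

T
A → T
unit → T
unit → A → T
unit → str → T
unit → str → A → T
unit → str → unit → T
unit → str → unit → A
unit → str → unit → str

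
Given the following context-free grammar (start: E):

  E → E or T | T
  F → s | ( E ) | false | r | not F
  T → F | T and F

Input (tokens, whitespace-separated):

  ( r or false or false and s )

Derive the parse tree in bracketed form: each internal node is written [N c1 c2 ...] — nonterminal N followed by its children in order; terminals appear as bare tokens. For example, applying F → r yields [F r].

E
T
F
( E )
( E or T )
( E or T or T )
( T or T or T )
( F or T or T )
( r or T or T )
( r or F or T )
( r or false or T )
( r or false or T and F )
( r or false or F and F )
( r or false or false and F )
( r or false or false and s )

[E [T [F ( [E [E [E [T [F r]]] or [T [F false]]] or [T [T [F false]] and [F s]]] )]]]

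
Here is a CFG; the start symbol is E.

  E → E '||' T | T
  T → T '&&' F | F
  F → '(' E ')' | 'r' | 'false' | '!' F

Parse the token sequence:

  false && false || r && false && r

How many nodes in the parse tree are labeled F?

5

[E [E [T [T [F false]] && [F false]]] || [T [T [T [F r]] && [F false]] && [F r]]]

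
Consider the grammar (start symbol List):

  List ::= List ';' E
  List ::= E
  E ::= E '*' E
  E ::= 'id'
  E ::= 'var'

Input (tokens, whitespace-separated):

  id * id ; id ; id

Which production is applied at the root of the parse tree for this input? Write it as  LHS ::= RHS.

List ::= List ';' E

[List [List [List [E [E id] * [E id]]] ; [E id]] ; [E id]]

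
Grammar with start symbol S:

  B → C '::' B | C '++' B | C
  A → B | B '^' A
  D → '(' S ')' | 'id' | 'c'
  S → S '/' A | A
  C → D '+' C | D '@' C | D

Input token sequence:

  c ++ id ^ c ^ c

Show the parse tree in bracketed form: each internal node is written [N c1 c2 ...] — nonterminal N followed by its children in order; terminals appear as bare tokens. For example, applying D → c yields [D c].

[S [A [B [C [D c]] ++ [B [C [D id]]]] ^ [A [B [C [D c]]] ^ [A [B [C [D c]]]]]]]

S
A
B ^ A
C ++ B ^ A
D ++ B ^ A
c ++ B ^ A
c ++ C ^ A
c ++ D ^ A
c ++ id ^ A
c ++ id ^ B ^ A
c ++ id ^ C ^ A
c ++ id ^ D ^ A
c ++ id ^ c ^ A
c ++ id ^ c ^ B
c ++ id ^ c ^ C
c ++ id ^ c ^ D
c ++ id ^ c ^ c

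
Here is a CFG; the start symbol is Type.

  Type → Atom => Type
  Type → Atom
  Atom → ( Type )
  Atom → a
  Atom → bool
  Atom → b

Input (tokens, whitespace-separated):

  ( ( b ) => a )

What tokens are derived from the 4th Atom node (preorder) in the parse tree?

a

[Type [Atom ( [Type [Atom ( [Type [Atom b]] )] => [Type [Atom a]]] )]]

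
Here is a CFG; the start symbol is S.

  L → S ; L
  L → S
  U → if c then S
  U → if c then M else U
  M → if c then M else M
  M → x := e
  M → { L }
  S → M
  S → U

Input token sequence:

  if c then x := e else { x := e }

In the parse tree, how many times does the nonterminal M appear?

4

[S [M if c then [M x := e] else [M { [L [S [M x := e]]] }]]]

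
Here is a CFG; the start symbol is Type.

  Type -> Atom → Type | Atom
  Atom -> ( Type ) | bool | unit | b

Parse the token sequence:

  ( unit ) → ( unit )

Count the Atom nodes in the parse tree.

4

[Type [Atom ( [Type [Atom unit]] )] → [Type [Atom ( [Type [Atom unit]] )]]]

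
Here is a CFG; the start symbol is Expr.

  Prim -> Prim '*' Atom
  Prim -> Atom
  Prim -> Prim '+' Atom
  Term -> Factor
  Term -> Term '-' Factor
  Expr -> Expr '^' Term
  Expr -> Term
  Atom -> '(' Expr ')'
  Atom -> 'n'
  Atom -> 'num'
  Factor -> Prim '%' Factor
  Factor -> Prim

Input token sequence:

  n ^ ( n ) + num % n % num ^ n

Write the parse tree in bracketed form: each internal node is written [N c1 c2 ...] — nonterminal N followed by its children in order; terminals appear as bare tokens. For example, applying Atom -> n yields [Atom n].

[Expr [Expr [Expr [Term [Factor [Prim [Atom n]]]]] ^ [Term [Factor [Prim [Prim [Atom ( [Expr [Term [Factor [Prim [Atom n]]]]] )]] + [Atom num]] % [Factor [Prim [Atom n]] % [Factor [Prim [Atom num]]]]]]] ^ [Term [Factor [Prim [Atom n]]]]]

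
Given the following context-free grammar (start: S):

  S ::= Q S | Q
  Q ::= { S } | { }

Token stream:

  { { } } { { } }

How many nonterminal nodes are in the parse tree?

[S [Q { [S [Q { }]] }] [S [Q { [S [Q { }]] }]]]

8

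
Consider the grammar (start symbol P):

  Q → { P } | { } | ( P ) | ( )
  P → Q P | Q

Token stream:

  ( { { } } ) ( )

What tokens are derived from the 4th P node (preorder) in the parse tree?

( )

[P [Q ( [P [Q { [P [Q { }]] }]] )] [P [Q ( )]]]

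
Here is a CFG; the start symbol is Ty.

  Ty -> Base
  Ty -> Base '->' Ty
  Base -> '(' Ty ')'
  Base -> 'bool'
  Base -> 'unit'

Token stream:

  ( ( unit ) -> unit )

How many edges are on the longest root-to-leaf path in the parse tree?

6

[Ty [Base ( [Ty [Base ( [Ty [Base unit]] )] -> [Ty [Base unit]]] )]]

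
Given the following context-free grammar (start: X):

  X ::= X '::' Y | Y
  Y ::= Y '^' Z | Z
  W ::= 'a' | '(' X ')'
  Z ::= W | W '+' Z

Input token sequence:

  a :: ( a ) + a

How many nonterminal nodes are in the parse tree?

14

[X [X [Y [Z [W a]]]] :: [Y [Z [W ( [X [Y [Z [W a]]]] )] + [Z [W a]]]]]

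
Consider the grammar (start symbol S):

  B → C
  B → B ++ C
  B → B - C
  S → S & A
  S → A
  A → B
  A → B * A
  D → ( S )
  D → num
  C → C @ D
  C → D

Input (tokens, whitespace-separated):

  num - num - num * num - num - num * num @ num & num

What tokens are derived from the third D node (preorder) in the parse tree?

num

[S [S [A [B [B [B [C [D num]]] - [C [D num]]] - [C [D num]]] * [A [B [B [B [C [D num]]] - [C [D num]]] - [C [D num]]] * [A [B [C [C [D num]] @ [D num]]]]]]] & [A [B [C [D num]]]]]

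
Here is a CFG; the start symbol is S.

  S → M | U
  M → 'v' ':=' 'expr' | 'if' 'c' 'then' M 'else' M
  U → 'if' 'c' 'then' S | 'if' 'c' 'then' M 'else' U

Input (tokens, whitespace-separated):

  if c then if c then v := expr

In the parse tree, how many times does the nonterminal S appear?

3

[S [U if c then [S [U if c then [S [M v := expr]]]]]]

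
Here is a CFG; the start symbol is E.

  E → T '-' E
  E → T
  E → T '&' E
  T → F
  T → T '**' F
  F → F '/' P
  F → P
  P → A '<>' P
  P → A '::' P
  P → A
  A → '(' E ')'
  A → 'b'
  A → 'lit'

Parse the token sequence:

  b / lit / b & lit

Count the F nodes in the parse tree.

4

[E [T [F [F [F [P [A b]]] / [P [A lit]]] / [P [A b]]]] & [E [T [F [P [A lit]]]]]]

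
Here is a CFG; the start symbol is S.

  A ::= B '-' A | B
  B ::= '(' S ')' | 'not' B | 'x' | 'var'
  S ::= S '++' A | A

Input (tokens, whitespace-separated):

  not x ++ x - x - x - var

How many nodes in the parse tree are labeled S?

2

[S [S [A [B not [B x]]]] ++ [A [B x] - [A [B x] - [A [B x] - [A [B var]]]]]]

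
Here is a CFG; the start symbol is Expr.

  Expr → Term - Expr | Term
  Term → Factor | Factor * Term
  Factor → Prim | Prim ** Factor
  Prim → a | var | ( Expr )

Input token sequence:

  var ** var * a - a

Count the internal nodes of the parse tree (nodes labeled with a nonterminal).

13

[Expr [Term [Factor [Prim var] ** [Factor [Prim var]]] * [Term [Factor [Prim a]]]] - [Expr [Term [Factor [Prim a]]]]]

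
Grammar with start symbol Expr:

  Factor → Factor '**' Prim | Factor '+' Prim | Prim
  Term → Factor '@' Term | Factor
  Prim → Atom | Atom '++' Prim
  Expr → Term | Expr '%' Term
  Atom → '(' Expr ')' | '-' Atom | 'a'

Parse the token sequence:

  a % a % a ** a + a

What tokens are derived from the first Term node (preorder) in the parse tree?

a

[Expr [Expr [Expr [Term [Factor [Prim [Atom a]]]]] % [Term [Factor [Prim [Atom a]]]]] % [Term [Factor [Factor [Factor [Prim [Atom a]]] ** [Prim [Atom a]]] + [Prim [Atom a]]]]]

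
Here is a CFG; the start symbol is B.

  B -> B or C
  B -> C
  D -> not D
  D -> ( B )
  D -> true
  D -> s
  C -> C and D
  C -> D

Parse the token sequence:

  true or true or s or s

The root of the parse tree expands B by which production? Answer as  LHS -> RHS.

[B [B [B [B [C [D true]]] or [C [D true]]] or [C [D s]]] or [C [D s]]]

B -> B or C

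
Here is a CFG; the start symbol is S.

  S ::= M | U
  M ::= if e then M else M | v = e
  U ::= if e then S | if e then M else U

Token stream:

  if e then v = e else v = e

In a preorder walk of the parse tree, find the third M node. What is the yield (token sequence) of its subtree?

v = e

[S [M if e then [M v = e] else [M v = e]]]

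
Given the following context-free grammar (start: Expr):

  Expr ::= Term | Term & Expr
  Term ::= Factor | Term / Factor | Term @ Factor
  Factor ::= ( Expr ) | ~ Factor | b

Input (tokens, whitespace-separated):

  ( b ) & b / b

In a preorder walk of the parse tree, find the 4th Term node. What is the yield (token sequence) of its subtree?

[Expr [Term [Factor ( [Expr [Term [Factor b]]] )]] & [Expr [Term [Term [Factor b]] / [Factor b]]]]

b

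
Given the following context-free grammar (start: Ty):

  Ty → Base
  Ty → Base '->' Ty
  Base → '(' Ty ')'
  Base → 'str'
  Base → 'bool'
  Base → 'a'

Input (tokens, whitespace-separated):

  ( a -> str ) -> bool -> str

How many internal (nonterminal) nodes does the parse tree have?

10

[Ty [Base ( [Ty [Base a] -> [Ty [Base str]]] )] -> [Ty [Base bool] -> [Ty [Base str]]]]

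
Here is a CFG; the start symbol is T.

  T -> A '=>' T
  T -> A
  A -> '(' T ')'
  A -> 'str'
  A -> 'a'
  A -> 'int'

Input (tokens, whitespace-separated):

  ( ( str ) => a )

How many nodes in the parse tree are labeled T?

4

[T [A ( [T [A ( [T [A str]] )] => [T [A a]]] )]]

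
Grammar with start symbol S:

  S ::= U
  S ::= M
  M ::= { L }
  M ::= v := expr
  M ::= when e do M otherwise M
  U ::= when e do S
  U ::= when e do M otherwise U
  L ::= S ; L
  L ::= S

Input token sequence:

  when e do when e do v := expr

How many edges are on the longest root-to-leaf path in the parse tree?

6

[S [U when e do [S [U when e do [S [M v := expr]]]]]]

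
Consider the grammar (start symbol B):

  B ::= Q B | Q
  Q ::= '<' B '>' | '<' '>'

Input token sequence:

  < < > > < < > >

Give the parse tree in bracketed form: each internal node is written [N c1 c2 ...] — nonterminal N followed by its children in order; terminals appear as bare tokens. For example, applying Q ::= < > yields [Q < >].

B
Q B
< B > B
< Q > B
< < > > B
< < > > Q
< < > > < B >
< < > > < Q >
< < > > < < > >

[B [Q < [B [Q < >]] >] [B [Q < [B [Q < >]] >]]]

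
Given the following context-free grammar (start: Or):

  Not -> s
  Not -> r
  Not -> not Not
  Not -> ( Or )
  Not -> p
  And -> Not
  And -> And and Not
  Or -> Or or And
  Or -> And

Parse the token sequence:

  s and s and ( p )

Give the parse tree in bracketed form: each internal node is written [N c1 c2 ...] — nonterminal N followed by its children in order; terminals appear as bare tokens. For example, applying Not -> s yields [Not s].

Or
And
And and Not
And and Not and Not
Not and Not and Not
s and Not and Not
s and s and Not
s and s and ( Or )
s and s and ( And )
s and s and ( Not )
s and s and ( p )

[Or [And [And [And [Not s]] and [Not s]] and [Not ( [Or [And [Not p]]] )]]]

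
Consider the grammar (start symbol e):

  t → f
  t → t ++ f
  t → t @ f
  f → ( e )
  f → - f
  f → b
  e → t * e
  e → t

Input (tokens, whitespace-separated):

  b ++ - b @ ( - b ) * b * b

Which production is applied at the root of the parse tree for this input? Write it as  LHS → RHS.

[e [t [t [t [f b]] ++ [f - [f b]]] @ [f ( [e [t [f - [f b]]]] )]] * [e [t [f b]] * [e [t [f b]]]]]

e → t * e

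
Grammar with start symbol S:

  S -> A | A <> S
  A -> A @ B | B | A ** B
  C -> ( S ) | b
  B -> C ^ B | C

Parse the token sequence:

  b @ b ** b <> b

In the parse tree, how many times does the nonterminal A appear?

4

[S [A [A [A [B [C b]]] @ [B [C b]]] ** [B [C b]]] <> [S [A [B [C b]]]]]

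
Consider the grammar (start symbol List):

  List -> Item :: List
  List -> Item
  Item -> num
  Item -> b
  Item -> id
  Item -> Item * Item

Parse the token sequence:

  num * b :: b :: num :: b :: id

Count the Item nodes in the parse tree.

[List [Item [Item num] * [Item b]] :: [List [Item b] :: [List [Item num] :: [List [Item b] :: [List [Item id]]]]]]

7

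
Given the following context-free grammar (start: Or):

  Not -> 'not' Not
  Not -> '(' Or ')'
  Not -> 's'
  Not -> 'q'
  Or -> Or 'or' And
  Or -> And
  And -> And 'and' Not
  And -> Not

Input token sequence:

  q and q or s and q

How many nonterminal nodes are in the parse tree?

[Or [Or [And [And [Not q]] and [Not q]]] or [And [And [Not s]] and [Not q]]]

10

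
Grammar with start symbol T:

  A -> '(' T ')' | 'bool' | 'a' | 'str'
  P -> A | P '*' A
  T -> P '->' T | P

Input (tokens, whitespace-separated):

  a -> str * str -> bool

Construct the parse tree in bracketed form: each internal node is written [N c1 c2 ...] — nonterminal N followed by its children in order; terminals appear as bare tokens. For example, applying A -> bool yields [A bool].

[T [P [A a]] -> [T [P [P [A str]] * [A str]] -> [T [P [A bool]]]]]

T
P -> T
A -> T
a -> T
a -> P -> T
a -> P * A -> T
a -> A * A -> T
a -> str * A -> T
a -> str * str -> T
a -> str * str -> P
a -> str * str -> A
a -> str * str -> bool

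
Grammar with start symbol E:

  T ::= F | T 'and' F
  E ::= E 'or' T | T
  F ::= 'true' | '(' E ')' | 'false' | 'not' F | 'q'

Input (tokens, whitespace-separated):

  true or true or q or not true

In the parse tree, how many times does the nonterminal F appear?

[E [E [E [E [T [F true]]] or [T [F true]]] or [T [F q]]] or [T [F not [F true]]]]

5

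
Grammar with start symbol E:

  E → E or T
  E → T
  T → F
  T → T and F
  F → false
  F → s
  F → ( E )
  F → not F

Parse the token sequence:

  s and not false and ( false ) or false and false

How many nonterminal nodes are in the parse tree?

[E [E [T [T [T [F s]] and [F not [F false]]] and [F ( [E [T [F false]]] )]]] or [T [T [F false]] and [F false]]]

16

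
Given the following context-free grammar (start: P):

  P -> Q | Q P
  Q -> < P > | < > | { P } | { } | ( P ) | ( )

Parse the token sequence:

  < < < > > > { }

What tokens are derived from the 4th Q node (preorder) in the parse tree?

[P [Q < [P [Q < [P [Q < >]] >]] >] [P [Q { }]]]

{ }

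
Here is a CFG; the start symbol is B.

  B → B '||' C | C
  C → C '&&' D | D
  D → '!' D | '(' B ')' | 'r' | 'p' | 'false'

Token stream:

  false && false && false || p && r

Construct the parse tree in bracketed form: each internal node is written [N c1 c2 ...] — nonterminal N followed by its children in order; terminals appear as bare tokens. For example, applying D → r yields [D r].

[B [B [C [C [C [D false]] && [D false]] && [D false]]] || [C [C [D p]] && [D r]]]

B
B || C
C || C
C && D || C
C && D && D || C
D && D && D || C
false && D && D || C
false && false && D || C
false && false && false || C
false && false && false || C && D
false && false && false || D && D
false && false && false || p && D
false && false && false || p && r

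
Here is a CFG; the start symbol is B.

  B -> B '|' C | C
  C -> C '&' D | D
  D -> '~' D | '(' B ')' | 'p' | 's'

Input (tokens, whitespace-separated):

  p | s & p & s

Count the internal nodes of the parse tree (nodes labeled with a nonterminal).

[B [B [C [D p]]] | [C [C [C [D s]] & [D p]] & [D s]]]

10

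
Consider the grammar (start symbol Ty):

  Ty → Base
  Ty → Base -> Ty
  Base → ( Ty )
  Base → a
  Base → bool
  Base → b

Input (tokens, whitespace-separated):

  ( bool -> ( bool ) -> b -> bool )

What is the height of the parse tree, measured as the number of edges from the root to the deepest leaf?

7

[Ty [Base ( [Ty [Base bool] -> [Ty [Base ( [Ty [Base bool]] )] -> [Ty [Base b] -> [Ty [Base bool]]]]] )]]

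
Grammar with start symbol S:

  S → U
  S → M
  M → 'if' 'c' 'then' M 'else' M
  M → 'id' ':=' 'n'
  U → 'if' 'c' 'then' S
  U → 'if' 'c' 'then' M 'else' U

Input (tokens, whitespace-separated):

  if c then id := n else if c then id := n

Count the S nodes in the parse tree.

2

[S [U if c then [M id := n] else [U if c then [S [M id := n]]]]]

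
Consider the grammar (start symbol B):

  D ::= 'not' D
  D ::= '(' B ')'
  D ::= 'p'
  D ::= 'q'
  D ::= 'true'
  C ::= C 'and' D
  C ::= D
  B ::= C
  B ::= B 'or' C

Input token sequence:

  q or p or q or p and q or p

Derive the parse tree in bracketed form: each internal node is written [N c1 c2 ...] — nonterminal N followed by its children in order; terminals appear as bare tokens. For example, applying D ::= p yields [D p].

[B [B [B [B [B [C [D q]]] or [C [D p]]] or [C [D q]]] or [C [C [D p]] and [D q]]] or [C [D p]]]

B
B or C
B or C or C
B or C or C or C
B or C or C or C or C
C or C or C or C or C
D or C or C or C or C
q or C or C or C or C
q or D or C or C or C
q or p or C or C or C
q or p or D or C or C
q or p or q or C or C
q or p or q or C and D or C
q or p or q or D and D or C
q or p or q or p and D or C
q or p or q or p and q or C
q or p or q or p and q or D
q or p or q or p and q or p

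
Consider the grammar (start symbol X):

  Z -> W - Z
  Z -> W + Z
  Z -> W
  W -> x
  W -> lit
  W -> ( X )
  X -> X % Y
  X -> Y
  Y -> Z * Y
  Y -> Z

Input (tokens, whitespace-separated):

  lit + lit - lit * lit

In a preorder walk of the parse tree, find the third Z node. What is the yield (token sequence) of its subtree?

lit

[X [Y [Z [W lit] + [Z [W lit] - [Z [W lit]]]] * [Y [Z [W lit]]]]]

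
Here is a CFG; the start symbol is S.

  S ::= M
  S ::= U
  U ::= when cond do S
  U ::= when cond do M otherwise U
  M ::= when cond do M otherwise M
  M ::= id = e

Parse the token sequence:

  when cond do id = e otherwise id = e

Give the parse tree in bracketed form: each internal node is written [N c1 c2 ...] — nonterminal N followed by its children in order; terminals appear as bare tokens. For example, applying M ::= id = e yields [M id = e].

S
M
when cond do M otherwise M
when cond do id = e otherwise M
when cond do id = e otherwise id = e

[S [M when cond do [M id = e] otherwise [M id = e]]]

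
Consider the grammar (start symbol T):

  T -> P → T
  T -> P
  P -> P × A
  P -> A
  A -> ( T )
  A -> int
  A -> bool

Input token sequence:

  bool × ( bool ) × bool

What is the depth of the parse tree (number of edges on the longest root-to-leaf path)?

7

[T [P [P [P [A bool]] × [A ( [T [P [A bool]]] )]] × [A bool]]]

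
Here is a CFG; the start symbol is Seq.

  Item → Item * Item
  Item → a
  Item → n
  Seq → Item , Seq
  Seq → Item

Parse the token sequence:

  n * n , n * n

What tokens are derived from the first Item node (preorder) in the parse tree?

[Seq [Item [Item n] * [Item n]] , [Seq [Item [Item n] * [Item n]]]]

n * n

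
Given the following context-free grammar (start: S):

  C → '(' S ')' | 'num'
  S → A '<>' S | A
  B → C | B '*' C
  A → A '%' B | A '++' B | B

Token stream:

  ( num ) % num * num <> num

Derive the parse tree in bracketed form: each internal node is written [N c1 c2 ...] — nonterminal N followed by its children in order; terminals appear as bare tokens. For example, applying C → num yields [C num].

[S [A [A [B [C ( [S [A [B [C num]]]] )]]] % [B [B [C num]] * [C num]]] <> [S [A [B [C num]]]]]

S
A <> S
A % B <> S
B % B <> S
C % B <> S
( S ) % B <> S
( A ) % B <> S
( B ) % B <> S
( C ) % B <> S
( num ) % B <> S
( num ) % B * C <> S
( num ) % C * C <> S
( num ) % num * C <> S
( num ) % num * num <> S
( num ) % num * num <> A
( num ) % num * num <> B
( num ) % num * num <> C
( num ) % num * num <> num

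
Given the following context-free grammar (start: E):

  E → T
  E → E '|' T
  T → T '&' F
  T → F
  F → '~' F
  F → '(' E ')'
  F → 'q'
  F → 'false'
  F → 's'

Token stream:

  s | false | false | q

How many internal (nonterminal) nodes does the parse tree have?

12

[E [E [E [E [T [F s]]] | [T [F false]]] | [T [F false]]] | [T [F q]]]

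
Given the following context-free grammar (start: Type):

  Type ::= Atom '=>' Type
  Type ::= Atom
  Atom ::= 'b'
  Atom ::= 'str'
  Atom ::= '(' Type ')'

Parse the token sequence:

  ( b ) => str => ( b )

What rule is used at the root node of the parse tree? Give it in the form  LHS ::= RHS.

Type ::= Atom '=>' Type

[Type [Atom ( [Type [Atom b]] )] => [Type [Atom str] => [Type [Atom ( [Type [Atom b]] )]]]]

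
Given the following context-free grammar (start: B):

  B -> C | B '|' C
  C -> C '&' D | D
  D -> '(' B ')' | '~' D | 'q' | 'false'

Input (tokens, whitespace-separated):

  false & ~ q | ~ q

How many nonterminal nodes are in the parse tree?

10

[B [B [C [C [D false]] & [D ~ [D q]]]] | [C [D ~ [D q]]]]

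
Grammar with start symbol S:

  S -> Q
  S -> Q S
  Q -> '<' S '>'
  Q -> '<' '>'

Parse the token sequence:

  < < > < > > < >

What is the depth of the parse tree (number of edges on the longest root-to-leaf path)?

5

[S [Q < [S [Q < >] [S [Q < >]]] >] [S [Q < >]]]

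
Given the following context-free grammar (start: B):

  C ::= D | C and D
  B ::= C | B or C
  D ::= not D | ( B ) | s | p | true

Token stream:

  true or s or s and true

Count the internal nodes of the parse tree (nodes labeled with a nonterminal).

11

[B [B [B [C [D true]]] or [C [D s]]] or [C [C [D s]] and [D true]]]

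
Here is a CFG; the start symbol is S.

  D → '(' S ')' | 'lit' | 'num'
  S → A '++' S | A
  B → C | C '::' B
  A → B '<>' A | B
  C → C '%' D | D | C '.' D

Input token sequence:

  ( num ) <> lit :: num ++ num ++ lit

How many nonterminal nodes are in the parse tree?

27

[S [A [B [C [D ( [S [A [B [C [D num]]]]] )]]] <> [A [B [C [D lit]] :: [B [C [D num]]]]]] ++ [S [A [B [C [D num]]]] ++ [S [A [B [C [D lit]]]]]]]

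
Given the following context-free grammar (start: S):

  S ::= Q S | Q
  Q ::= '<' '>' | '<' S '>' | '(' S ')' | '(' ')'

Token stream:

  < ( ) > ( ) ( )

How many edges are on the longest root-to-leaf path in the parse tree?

4

[S [Q < [S [Q ( )]] >] [S [Q ( )] [S [Q ( )]]]]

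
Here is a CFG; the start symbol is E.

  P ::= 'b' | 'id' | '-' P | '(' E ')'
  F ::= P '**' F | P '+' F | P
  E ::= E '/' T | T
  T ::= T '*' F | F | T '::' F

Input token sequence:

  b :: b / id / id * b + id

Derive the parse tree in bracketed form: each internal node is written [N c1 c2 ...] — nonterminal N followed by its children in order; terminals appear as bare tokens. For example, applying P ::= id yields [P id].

[E [E [E [T [T [F [P b]]] :: [F [P b]]]] / [T [F [P id]]]] / [T [T [F [P id]]] * [F [P b] + [F [P id]]]]]

E
E / T
E / T / T
T / T / T
T :: F / T / T
F :: F / T / T
P :: F / T / T
b :: F / T / T
b :: P / T / T
b :: b / T / T
b :: b / F / T
b :: b / P / T
b :: b / id / T
b :: b / id / T * F
b :: b / id / F * F
b :: b / id / P * F
b :: b / id / id * F
b :: b / id / id * P + F
b :: b / id / id * b + F
b :: b / id / id * b + P
b :: b / id / id * b + id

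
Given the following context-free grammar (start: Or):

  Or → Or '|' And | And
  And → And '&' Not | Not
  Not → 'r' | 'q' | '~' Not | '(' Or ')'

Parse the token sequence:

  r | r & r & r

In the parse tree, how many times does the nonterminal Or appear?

2

[Or [Or [And [Not r]]] | [And [And [And [Not r]] & [Not r]] & [Not r]]]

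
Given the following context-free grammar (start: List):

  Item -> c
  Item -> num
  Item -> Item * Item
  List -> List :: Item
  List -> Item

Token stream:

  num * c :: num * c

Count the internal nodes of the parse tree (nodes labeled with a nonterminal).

8

[List [List [Item [Item num] * [Item c]]] :: [Item [Item num] * [Item c]]]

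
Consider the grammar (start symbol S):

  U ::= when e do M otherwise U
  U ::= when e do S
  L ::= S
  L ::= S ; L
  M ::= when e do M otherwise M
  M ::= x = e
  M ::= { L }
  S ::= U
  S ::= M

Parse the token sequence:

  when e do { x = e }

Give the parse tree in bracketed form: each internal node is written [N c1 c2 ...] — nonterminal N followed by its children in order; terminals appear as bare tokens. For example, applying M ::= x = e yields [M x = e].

[S [U when e do [S [M { [L [S [M x = e]]] }]]]]

S
U
when e do S
when e do M
when e do { L }
when e do { S }
when e do { M }
when e do { x = e }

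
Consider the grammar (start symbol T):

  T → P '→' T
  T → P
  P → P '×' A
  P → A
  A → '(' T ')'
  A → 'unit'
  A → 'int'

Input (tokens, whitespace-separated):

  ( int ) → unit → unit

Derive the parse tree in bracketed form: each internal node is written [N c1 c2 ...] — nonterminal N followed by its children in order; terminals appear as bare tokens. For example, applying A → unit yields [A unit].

T
P → T
A → T
( T ) → T
( P ) → T
( A ) → T
( int ) → T
( int ) → P → T
( int ) → A → T
( int ) → unit → T
( int ) → unit → P
( int ) → unit → A
( int ) → unit → unit

[T [P [A ( [T [P [A int]]] )]] → [T [P [A unit]] → [T [P [A unit]]]]]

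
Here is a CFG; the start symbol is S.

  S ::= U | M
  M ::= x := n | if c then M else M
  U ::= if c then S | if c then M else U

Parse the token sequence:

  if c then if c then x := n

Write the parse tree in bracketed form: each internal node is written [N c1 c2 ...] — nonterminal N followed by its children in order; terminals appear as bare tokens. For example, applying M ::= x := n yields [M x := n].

[S [U if c then [S [U if c then [S [M x := n]]]]]]

S
U
if c then S
if c then U
if c then if c then S
if c then if c then M
if c then if c then x := n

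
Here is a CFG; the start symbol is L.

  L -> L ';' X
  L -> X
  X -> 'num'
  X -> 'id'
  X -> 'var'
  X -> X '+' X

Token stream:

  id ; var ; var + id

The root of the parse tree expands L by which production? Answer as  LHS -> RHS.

L -> L ';' X

[L [L [L [X id]] ; [X var]] ; [X [X var] + [X id]]]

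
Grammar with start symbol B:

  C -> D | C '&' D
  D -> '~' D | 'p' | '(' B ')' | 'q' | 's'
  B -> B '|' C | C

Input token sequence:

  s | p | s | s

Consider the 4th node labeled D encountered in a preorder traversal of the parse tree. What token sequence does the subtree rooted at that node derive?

[B [B [B [B [C [D s]]] | [C [D p]]] | [C [D s]]] | [C [D s]]]

s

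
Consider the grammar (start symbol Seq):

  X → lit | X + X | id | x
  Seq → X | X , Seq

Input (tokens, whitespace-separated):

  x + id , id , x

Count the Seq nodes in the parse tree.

3

[Seq [X [X x] + [X id]] , [Seq [X id] , [Seq [X x]]]]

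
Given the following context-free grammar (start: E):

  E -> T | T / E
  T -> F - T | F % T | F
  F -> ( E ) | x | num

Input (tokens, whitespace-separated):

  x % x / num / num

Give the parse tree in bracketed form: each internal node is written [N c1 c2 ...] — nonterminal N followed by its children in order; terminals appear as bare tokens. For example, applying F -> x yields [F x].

[E [T [F x] % [T [F x]]] / [E [T [F num]] / [E [T [F num]]]]]

E
T / E
F % T / E
x % T / E
x % F / E
x % x / E
x % x / T / E
x % x / F / E
x % x / num / E
x % x / num / T
x % x / num / F
x % x / num / num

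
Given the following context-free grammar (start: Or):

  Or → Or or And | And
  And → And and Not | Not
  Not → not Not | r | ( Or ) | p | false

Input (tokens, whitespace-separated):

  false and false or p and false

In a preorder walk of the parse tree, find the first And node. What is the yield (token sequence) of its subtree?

[Or [Or [And [And [Not false]] and [Not false]]] or [And [And [Not p]] and [Not false]]]

false and false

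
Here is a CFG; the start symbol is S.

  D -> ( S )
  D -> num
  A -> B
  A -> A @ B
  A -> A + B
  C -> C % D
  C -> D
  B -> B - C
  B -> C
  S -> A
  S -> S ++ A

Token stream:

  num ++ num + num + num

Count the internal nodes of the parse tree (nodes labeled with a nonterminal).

18

[S [S [A [B [C [D num]]]]] ++ [A [A [A [B [C [D num]]]] + [B [C [D num]]]] + [B [C [D num]]]]]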